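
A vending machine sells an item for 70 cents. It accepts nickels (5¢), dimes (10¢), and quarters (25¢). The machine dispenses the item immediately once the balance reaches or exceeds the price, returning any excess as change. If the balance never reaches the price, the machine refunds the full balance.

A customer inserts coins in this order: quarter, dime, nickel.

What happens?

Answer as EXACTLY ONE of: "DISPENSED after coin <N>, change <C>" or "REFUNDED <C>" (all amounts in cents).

Price: 70¢
Coin 1 (quarter, 25¢): balance = 25¢
Coin 2 (dime, 10¢): balance = 35¢
Coin 3 (nickel, 5¢): balance = 40¢
All coins inserted, balance 40¢ < price 70¢ → REFUND 40¢

Answer: REFUNDED 40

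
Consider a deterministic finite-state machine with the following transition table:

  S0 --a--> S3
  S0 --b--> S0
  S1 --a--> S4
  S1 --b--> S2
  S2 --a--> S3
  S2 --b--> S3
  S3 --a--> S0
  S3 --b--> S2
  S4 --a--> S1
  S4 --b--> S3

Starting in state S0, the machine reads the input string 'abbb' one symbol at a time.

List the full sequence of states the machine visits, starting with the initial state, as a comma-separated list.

Start: S0
  read 'a': S0 --a--> S3
  read 'b': S3 --b--> S2
  read 'b': S2 --b--> S3
  read 'b': S3 --b--> S2

Answer: S0, S3, S2, S3, S2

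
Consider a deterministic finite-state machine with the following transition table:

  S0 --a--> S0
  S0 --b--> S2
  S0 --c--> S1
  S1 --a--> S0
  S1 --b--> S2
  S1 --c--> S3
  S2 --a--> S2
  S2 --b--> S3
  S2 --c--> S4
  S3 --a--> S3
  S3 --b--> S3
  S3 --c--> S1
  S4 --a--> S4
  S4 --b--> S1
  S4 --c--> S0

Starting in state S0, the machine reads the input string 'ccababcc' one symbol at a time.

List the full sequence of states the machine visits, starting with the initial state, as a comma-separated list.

Start: S0
  read 'c': S0 --c--> S1
  read 'c': S1 --c--> S3
  read 'a': S3 --a--> S3
  read 'b': S3 --b--> S3
  read 'a': S3 --a--> S3
  read 'b': S3 --b--> S3
  read 'c': S3 --c--> S1
  read 'c': S1 --c--> S3

Answer: S0, S1, S3, S3, S3, S3, S3, S1, S3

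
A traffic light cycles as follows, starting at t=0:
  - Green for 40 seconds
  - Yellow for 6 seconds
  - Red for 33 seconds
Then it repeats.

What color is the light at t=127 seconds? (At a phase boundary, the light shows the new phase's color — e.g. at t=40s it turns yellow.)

Cycle length = 40 + 6 + 33 = 79s
t = 127, phase_t = 127 mod 79 = 48
48 >= 46 → RED

Answer: red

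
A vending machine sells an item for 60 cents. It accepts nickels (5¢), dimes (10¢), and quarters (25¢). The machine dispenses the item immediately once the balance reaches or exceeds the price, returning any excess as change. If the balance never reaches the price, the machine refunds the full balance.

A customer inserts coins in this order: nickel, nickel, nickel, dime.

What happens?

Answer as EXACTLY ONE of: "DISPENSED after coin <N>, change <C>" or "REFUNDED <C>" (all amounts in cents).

Answer: REFUNDED 25

Derivation:
Price: 60¢
Coin 1 (nickel, 5¢): balance = 5¢
Coin 2 (nickel, 5¢): balance = 10¢
Coin 3 (nickel, 5¢): balance = 15¢
Coin 4 (dime, 10¢): balance = 25¢
All coins inserted, balance 25¢ < price 60¢ → REFUND 25¢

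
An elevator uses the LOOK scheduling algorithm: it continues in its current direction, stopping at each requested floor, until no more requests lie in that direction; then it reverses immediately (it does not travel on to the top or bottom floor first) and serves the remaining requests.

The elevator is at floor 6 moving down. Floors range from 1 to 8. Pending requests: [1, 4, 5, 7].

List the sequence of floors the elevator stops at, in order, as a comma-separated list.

Current: 6, moving DOWN
Serve below first (descending): [5, 4, 1]
Then reverse, serve above (ascending): [7]

Answer: 5, 4, 1, 7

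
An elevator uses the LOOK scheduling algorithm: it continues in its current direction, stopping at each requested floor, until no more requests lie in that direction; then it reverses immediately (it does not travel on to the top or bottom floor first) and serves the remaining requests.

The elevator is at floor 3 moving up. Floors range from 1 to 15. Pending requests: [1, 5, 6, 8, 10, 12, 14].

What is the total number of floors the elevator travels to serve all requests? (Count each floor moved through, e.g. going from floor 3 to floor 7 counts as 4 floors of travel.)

Answer: 24

Derivation:
Start at floor 3 moving up, LOOK stop order: [5, 6, 8, 10, 12, 14, 1]
  3 → 5: |5-3| = 2, total = 2
  5 → 6: |6-5| = 1, total = 3
  6 → 8: |8-6| = 2, total = 5
  8 → 10: |10-8| = 2, total = 7
  10 → 12: |12-10| = 2, total = 9
  12 → 14: |14-12| = 2, total = 11
  14 → 1: |1-14| = 13, total = 24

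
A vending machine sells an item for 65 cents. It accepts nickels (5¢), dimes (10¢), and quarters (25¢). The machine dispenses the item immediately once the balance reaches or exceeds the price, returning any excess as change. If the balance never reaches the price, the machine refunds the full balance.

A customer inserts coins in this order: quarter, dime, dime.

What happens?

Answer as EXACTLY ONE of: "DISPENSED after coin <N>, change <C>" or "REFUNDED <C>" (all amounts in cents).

Price: 65¢
Coin 1 (quarter, 25¢): balance = 25¢
Coin 2 (dime, 10¢): balance = 35¢
Coin 3 (dime, 10¢): balance = 45¢
All coins inserted, balance 45¢ < price 65¢ → REFUND 45¢

Answer: REFUNDED 45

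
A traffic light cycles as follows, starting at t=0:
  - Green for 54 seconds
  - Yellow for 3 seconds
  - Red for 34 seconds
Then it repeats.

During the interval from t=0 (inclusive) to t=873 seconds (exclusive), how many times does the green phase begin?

Cycle = 54+3+34 = 91s
green phase starts at t = k*91 + 0 for k=0,1,2,...
Need k*91+0 < 873 → k < 9.593
k ∈ {0, ..., 9} → 10 starts

Answer: 10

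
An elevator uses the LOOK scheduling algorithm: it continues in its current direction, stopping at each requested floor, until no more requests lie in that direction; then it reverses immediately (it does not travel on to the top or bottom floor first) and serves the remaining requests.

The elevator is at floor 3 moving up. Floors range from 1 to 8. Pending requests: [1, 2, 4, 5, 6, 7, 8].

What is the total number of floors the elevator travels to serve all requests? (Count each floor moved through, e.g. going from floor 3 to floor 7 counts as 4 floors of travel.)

Answer: 12

Derivation:
Start at floor 3 moving up, LOOK stop order: [4, 5, 6, 7, 8, 2, 1]
  3 → 4: |4-3| = 1, total = 1
  4 → 5: |5-4| = 1, total = 2
  5 → 6: |6-5| = 1, total = 3
  6 → 7: |7-6| = 1, total = 4
  7 → 8: |8-7| = 1, total = 5
  8 → 2: |2-8| = 6, total = 11
  2 → 1: |1-2| = 1, total = 12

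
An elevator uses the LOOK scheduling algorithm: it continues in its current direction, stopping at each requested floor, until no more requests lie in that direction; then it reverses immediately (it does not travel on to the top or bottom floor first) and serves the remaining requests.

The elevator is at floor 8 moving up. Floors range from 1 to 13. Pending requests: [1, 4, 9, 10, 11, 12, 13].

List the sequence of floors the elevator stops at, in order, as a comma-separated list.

Current: 8, moving UP
Serve above first (ascending): [9, 10, 11, 12, 13]
Then reverse, serve below (descending): [4, 1]

Answer: 9, 10, 11, 12, 13, 4, 1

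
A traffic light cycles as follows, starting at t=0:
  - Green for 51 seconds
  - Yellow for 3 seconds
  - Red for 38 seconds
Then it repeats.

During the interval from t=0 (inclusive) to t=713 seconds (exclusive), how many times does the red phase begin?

Answer: 8

Derivation:
Cycle = 51+3+38 = 92s
red phase starts at t = k*92 + 54 for k=0,1,2,...
Need k*92+54 < 713 → k < 7.163
k ∈ {0, ..., 7} → 8 starts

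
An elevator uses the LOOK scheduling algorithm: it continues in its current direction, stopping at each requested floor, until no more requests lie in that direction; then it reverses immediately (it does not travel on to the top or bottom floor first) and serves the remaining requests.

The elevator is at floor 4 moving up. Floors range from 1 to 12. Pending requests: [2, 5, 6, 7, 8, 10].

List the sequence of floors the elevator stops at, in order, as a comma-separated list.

Answer: 5, 6, 7, 8, 10, 2

Derivation:
Current: 4, moving UP
Serve above first (ascending): [5, 6, 7, 8, 10]
Then reverse, serve below (descending): [2]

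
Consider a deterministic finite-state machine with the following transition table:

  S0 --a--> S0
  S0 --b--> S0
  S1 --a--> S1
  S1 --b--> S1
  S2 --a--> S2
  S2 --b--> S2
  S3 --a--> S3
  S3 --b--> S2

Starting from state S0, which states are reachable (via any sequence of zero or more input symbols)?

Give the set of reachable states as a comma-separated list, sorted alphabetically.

Answer: S0

Derivation:
BFS from S0:
  visit S0: S0--a-->S0 (seen), S0--b-->S0 (seen)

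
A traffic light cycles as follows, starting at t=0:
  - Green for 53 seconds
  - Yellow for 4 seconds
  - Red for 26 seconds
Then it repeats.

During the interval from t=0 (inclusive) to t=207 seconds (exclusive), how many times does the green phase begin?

Cycle = 53+4+26 = 83s
green phase starts at t = k*83 + 0 for k=0,1,2,...
Need k*83+0 < 207 → k < 2.494
k ∈ {0, ..., 2} → 3 starts

Answer: 3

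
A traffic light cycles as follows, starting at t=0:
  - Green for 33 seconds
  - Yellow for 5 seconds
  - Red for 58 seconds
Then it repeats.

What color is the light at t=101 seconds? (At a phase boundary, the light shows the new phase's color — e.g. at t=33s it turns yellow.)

Answer: green

Derivation:
Cycle length = 33 + 5 + 58 = 96s
t = 101, phase_t = 101 mod 96 = 5
5 < 33 (green end) → GREEN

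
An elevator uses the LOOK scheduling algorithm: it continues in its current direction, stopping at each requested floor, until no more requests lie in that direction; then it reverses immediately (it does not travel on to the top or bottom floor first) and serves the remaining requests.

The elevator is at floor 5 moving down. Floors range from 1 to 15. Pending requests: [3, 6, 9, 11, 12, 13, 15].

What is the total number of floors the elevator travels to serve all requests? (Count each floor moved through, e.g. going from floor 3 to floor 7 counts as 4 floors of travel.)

Answer: 14

Derivation:
Start at floor 5 moving down, LOOK stop order: [3, 6, 9, 11, 12, 13, 15]
  5 → 3: |3-5| = 2, total = 2
  3 → 6: |6-3| = 3, total = 5
  6 → 9: |9-6| = 3, total = 8
  9 → 11: |11-9| = 2, total = 10
  11 → 12: |12-11| = 1, total = 11
  12 → 13: |13-12| = 1, total = 12
  13 → 15: |15-13| = 2, total = 14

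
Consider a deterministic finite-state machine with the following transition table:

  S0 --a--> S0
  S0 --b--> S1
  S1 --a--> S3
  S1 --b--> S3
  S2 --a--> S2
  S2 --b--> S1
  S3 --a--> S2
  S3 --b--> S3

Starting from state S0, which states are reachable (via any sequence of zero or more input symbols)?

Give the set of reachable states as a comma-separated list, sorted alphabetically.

BFS from S0:
  visit S0: S0--a-->S0 (seen), S0--b-->S1 (new)
  visit S1: S1--a-->S3 (new), S1--b-->S3 (seen)
  visit S3: S3--a-->S2 (new), S3--b-->S3 (seen)
  visit S2: S2--a-->S2 (seen), S2--b-->S1 (seen)

Answer: S0, S1, S2, S3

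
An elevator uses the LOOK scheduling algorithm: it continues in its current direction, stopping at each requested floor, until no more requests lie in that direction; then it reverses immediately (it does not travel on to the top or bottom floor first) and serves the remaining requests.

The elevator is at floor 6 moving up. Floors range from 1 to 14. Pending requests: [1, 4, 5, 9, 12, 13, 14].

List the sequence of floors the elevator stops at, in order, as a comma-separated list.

Answer: 9, 12, 13, 14, 5, 4, 1

Derivation:
Current: 6, moving UP
Serve above first (ascending): [9, 12, 13, 14]
Then reverse, serve below (descending): [5, 4, 1]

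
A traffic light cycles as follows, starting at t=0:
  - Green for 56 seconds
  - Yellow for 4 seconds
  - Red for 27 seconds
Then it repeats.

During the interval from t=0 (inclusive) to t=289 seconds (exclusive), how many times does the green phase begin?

Answer: 4

Derivation:
Cycle = 56+4+27 = 87s
green phase starts at t = k*87 + 0 for k=0,1,2,...
Need k*87+0 < 289 → k < 3.322
k ∈ {0, ..., 3} → 4 starts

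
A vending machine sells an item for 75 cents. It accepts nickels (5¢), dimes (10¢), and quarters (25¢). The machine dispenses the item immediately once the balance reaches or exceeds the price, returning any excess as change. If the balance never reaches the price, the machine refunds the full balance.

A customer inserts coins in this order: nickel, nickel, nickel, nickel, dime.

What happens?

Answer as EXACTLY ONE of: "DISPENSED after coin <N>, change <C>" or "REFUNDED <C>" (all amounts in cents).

Answer: REFUNDED 30

Derivation:
Price: 75¢
Coin 1 (nickel, 5¢): balance = 5¢
Coin 2 (nickel, 5¢): balance = 10¢
Coin 3 (nickel, 5¢): balance = 15¢
Coin 4 (nickel, 5¢): balance = 20¢
Coin 5 (dime, 10¢): balance = 30¢
All coins inserted, balance 30¢ < price 75¢ → REFUND 30¢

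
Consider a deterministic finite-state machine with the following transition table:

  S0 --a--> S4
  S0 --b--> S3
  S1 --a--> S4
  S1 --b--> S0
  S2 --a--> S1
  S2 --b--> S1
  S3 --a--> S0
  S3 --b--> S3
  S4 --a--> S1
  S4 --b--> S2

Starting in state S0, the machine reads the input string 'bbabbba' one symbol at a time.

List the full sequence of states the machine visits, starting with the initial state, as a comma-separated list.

Start: S0
  read 'b': S0 --b--> S3
  read 'b': S3 --b--> S3
  read 'a': S3 --a--> S0
  read 'b': S0 --b--> S3
  read 'b': S3 --b--> S3
  read 'b': S3 --b--> S3
  read 'a': S3 --a--> S0

Answer: S0, S3, S3, S0, S3, S3, S3, S0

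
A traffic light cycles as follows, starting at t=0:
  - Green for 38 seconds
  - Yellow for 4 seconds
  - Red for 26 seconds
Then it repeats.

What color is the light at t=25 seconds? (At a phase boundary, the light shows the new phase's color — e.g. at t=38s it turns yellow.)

Cycle length = 38 + 4 + 26 = 68s
t = 25, phase_t = 25 mod 68 = 25
25 < 38 (green end) → GREEN

Answer: green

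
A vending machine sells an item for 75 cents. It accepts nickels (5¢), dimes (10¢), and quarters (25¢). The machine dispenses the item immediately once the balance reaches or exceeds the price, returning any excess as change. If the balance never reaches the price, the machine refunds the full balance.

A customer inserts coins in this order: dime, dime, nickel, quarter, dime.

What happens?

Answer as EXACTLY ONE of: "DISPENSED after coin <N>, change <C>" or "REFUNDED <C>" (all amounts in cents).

Price: 75¢
Coin 1 (dime, 10¢): balance = 10¢
Coin 2 (dime, 10¢): balance = 20¢
Coin 3 (nickel, 5¢): balance = 25¢
Coin 4 (quarter, 25¢): balance = 50¢
Coin 5 (dime, 10¢): balance = 60¢
All coins inserted, balance 60¢ < price 75¢ → REFUND 60¢

Answer: REFUNDED 60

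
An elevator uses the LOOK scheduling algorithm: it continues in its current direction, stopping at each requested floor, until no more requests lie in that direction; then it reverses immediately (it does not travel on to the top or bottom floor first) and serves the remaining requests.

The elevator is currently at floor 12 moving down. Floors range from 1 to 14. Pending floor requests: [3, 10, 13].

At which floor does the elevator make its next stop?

Answer: 10

Derivation:
Current floor: 12, direction: down
Requests above: [13]
Requests below: [3, 10]
Moving down and requests lie below → nearest below is max([3, 10]) = 10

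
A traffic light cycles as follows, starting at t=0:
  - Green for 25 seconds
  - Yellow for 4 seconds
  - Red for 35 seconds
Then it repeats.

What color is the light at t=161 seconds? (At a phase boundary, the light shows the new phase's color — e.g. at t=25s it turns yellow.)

Answer: red

Derivation:
Cycle length = 25 + 4 + 35 = 64s
t = 161, phase_t = 161 mod 64 = 33
33 >= 29 → RED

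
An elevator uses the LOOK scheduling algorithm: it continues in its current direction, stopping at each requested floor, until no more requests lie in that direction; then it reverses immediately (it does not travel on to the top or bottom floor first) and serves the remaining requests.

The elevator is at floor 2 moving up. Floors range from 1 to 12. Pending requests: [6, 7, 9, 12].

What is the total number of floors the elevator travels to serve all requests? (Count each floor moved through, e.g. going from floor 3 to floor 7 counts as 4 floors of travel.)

Answer: 10

Derivation:
Start at floor 2 moving up, LOOK stop order: [6, 7, 9, 12]
  2 → 6: |6-2| = 4, total = 4
  6 → 7: |7-6| = 1, total = 5
  7 → 9: |9-7| = 2, total = 7
  9 → 12: |12-9| = 3, total = 10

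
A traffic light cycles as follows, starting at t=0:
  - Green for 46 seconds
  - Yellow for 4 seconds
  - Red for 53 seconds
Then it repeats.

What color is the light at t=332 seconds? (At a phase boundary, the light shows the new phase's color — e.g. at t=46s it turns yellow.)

Answer: green

Derivation:
Cycle length = 46 + 4 + 53 = 103s
t = 332, phase_t = 332 mod 103 = 23
23 < 46 (green end) → GREEN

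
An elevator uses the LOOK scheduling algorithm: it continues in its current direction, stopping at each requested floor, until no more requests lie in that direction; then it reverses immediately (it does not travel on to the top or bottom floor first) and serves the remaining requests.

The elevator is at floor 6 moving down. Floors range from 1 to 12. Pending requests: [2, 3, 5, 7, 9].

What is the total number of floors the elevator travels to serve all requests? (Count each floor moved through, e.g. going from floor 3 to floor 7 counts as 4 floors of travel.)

Answer: 11

Derivation:
Start at floor 6 moving down, LOOK stop order: [5, 3, 2, 7, 9]
  6 → 5: |5-6| = 1, total = 1
  5 → 3: |3-5| = 2, total = 3
  3 → 2: |2-3| = 1, total = 4
  2 → 7: |7-2| = 5, total = 9
  7 → 9: |9-7| = 2, total = 11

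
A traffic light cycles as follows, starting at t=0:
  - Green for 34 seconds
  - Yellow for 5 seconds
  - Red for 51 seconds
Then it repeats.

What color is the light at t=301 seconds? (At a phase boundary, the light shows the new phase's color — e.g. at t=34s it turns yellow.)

Answer: green

Derivation:
Cycle length = 34 + 5 + 51 = 90s
t = 301, phase_t = 301 mod 90 = 31
31 < 34 (green end) → GREEN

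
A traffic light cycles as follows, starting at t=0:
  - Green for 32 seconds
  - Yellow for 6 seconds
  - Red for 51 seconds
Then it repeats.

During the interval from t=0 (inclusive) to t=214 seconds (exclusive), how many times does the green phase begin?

Answer: 3

Derivation:
Cycle = 32+6+51 = 89s
green phase starts at t = k*89 + 0 for k=0,1,2,...
Need k*89+0 < 214 → k < 2.404
k ∈ {0, ..., 2} → 3 starts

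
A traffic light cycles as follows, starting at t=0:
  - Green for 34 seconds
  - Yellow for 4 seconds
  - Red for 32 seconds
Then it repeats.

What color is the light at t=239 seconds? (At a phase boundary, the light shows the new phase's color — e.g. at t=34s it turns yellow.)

Cycle length = 34 + 4 + 32 = 70s
t = 239, phase_t = 239 mod 70 = 29
29 < 34 (green end) → GREEN

Answer: green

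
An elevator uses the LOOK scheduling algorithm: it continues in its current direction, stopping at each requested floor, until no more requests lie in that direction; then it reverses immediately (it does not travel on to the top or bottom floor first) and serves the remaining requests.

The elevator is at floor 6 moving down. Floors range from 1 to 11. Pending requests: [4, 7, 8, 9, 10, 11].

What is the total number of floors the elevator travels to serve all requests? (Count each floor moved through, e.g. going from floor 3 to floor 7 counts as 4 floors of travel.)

Answer: 9

Derivation:
Start at floor 6 moving down, LOOK stop order: [4, 7, 8, 9, 10, 11]
  6 → 4: |4-6| = 2, total = 2
  4 → 7: |7-4| = 3, total = 5
  7 → 8: |8-7| = 1, total = 6
  8 → 9: |9-8| = 1, total = 7
  9 → 10: |10-9| = 1, total = 8
  10 → 11: |11-10| = 1, total = 9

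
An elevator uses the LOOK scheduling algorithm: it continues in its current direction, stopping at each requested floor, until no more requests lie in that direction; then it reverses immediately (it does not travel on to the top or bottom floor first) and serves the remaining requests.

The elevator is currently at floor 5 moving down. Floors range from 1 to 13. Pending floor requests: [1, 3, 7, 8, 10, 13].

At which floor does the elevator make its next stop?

Answer: 3

Derivation:
Current floor: 5, direction: down
Requests above: [7, 8, 10, 13]
Requests below: [1, 3]
Moving down and requests lie below → nearest below is max([1, 3]) = 3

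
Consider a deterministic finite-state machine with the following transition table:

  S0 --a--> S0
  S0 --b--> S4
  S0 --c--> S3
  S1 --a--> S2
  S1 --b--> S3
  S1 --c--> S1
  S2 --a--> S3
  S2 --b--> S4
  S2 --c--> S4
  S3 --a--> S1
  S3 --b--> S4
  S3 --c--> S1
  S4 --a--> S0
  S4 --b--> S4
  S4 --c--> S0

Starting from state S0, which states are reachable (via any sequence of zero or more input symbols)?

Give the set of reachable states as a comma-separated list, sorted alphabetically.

Answer: S0, S1, S2, S3, S4

Derivation:
BFS from S0:
  visit S0: S0--a-->S0 (seen), S0--b-->S4 (new), S0--c-->S3 (new)
  visit S4: S4--a-->S0 (seen), S4--b-->S4 (seen), S4--c-->S0 (seen)
  visit S3: S3--a-->S1 (new), S3--b-->S4 (seen), S3--c-->S1 (seen)
  visit S1: S1--a-->S2 (new), S1--b-->S3 (seen), S1--c-->S1 (seen)
  visit S2: S2--a-->S3 (seen), S2--b-->S4 (seen), S2--c-->S4 (seen)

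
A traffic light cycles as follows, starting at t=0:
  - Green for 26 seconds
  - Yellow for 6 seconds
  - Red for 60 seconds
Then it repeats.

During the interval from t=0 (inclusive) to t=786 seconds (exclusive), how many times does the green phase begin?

Answer: 9

Derivation:
Cycle = 26+6+60 = 92s
green phase starts at t = k*92 + 0 for k=0,1,2,...
Need k*92+0 < 786 → k < 8.543
k ∈ {0, ..., 8} → 9 starts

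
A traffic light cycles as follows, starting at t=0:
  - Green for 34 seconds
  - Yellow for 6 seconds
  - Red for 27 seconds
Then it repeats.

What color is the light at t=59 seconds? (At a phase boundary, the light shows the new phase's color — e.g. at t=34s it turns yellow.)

Answer: red

Derivation:
Cycle length = 34 + 6 + 27 = 67s
t = 59, phase_t = 59 mod 67 = 59
59 >= 40 → RED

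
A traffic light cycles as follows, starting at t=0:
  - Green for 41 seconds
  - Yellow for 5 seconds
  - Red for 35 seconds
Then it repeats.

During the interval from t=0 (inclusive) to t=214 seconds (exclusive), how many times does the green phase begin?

Answer: 3

Derivation:
Cycle = 41+5+35 = 81s
green phase starts at t = k*81 + 0 for k=0,1,2,...
Need k*81+0 < 214 → k < 2.642
k ∈ {0, ..., 2} → 3 starts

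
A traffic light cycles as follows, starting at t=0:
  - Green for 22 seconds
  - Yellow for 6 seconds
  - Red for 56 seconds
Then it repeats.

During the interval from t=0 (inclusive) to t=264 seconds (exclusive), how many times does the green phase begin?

Answer: 4

Derivation:
Cycle = 22+6+56 = 84s
green phase starts at t = k*84 + 0 for k=0,1,2,...
Need k*84+0 < 264 → k < 3.143
k ∈ {0, ..., 3} → 4 starts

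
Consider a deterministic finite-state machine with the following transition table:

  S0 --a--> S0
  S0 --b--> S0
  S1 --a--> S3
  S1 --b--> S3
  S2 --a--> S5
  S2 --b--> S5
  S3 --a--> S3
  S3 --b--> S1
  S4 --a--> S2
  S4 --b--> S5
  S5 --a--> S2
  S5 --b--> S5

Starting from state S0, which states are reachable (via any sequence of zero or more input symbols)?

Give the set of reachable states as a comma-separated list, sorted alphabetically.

BFS from S0:
  visit S0: S0--a-->S0 (seen), S0--b-->S0 (seen)

Answer: S0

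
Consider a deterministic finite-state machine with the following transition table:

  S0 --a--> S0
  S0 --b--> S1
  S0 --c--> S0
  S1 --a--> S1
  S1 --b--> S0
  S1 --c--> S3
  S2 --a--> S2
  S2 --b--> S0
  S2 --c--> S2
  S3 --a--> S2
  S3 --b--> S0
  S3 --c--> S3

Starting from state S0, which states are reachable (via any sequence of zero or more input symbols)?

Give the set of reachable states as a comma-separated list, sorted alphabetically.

Answer: S0, S1, S2, S3

Derivation:
BFS from S0:
  visit S0: S0--a-->S0 (seen), S0--b-->S1 (new), S0--c-->S0 (seen)
  visit S1: S1--a-->S1 (seen), S1--b-->S0 (seen), S1--c-->S3 (new)
  visit S3: S3--a-->S2 (new), S3--b-->S0 (seen), S3--c-->S3 (seen)
  visit S2: S2--a-->S2 (seen), S2--b-->S0 (seen), S2--c-->S2 (seen)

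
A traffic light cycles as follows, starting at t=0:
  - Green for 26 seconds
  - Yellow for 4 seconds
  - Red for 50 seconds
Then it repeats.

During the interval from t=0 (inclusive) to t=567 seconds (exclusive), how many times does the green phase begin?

Answer: 8

Derivation:
Cycle = 26+4+50 = 80s
green phase starts at t = k*80 + 0 for k=0,1,2,...
Need k*80+0 < 567 → k < 7.088
k ∈ {0, ..., 7} → 8 starts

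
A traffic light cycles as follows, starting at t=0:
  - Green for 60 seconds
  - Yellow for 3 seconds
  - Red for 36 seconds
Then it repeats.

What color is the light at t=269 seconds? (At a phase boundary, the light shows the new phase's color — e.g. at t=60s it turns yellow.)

Answer: red

Derivation:
Cycle length = 60 + 3 + 36 = 99s
t = 269, phase_t = 269 mod 99 = 71
71 >= 63 → RED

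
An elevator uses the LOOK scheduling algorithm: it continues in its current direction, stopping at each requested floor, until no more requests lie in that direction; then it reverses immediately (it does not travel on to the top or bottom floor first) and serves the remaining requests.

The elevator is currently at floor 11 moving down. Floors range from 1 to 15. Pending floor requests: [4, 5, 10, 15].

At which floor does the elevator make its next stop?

Answer: 10

Derivation:
Current floor: 11, direction: down
Requests above: [15]
Requests below: [4, 5, 10]
Moving down and requests lie below → nearest below is max([4, 5, 10]) = 10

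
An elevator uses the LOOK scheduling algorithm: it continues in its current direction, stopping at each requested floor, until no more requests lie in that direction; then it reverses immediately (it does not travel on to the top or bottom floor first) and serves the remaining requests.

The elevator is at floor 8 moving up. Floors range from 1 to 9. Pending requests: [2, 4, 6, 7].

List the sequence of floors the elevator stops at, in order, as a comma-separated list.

Answer: 7, 6, 4, 2

Derivation:
Current: 8, moving UP
Serve above first (ascending): []
Then reverse, serve below (descending): [7, 6, 4, 2]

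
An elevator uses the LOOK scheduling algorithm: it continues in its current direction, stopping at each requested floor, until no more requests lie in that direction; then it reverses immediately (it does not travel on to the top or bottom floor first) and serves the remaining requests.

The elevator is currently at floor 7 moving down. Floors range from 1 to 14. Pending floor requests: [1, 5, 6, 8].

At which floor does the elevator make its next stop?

Current floor: 7, direction: down
Requests above: [8]
Requests below: [1, 5, 6]
Moving down and requests lie below → nearest below is max([1, 5, 6]) = 6

Answer: 6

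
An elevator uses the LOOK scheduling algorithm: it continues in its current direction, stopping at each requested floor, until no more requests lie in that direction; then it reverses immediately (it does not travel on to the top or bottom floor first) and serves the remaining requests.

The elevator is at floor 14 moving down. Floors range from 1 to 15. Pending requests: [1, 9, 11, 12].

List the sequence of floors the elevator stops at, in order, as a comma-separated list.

Answer: 12, 11, 9, 1

Derivation:
Current: 14, moving DOWN
Serve below first (descending): [12, 11, 9, 1]
Then reverse, serve above (ascending): []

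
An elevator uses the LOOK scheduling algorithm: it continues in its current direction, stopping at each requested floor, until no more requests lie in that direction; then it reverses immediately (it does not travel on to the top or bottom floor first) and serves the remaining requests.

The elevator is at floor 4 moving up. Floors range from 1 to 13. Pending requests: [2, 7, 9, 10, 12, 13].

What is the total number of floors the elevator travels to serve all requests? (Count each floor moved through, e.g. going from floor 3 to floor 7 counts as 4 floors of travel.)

Start at floor 4 moving up, LOOK stop order: [7, 9, 10, 12, 13, 2]
  4 → 7: |7-4| = 3, total = 3
  7 → 9: |9-7| = 2, total = 5
  9 → 10: |10-9| = 1, total = 6
  10 → 12: |12-10| = 2, total = 8
  12 → 13: |13-12| = 1, total = 9
  13 → 2: |2-13| = 11, total = 20

Answer: 20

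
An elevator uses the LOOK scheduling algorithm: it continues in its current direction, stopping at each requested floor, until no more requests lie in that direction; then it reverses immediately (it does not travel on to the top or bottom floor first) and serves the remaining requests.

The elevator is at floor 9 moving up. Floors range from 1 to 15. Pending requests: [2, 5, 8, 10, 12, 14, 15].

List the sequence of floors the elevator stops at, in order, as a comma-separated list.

Answer: 10, 12, 14, 15, 8, 5, 2

Derivation:
Current: 9, moving UP
Serve above first (ascending): [10, 12, 14, 15]
Then reverse, serve below (descending): [8, 5, 2]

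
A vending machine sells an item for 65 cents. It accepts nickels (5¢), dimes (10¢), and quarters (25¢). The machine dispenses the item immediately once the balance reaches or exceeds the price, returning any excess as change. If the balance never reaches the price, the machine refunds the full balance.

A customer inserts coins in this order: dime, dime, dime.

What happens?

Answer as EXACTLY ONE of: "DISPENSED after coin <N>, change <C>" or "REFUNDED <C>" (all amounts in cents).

Price: 65¢
Coin 1 (dime, 10¢): balance = 10¢
Coin 2 (dime, 10¢): balance = 20¢
Coin 3 (dime, 10¢): balance = 30¢
All coins inserted, balance 30¢ < price 65¢ → REFUND 30¢

Answer: REFUNDED 30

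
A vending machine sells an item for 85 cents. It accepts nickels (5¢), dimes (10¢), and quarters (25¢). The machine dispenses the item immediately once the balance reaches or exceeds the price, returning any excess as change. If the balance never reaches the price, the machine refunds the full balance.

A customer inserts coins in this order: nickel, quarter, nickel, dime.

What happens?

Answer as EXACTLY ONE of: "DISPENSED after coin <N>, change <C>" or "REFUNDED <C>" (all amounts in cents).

Answer: REFUNDED 45

Derivation:
Price: 85¢
Coin 1 (nickel, 5¢): balance = 5¢
Coin 2 (quarter, 25¢): balance = 30¢
Coin 3 (nickel, 5¢): balance = 35¢
Coin 4 (dime, 10¢): balance = 45¢
All coins inserted, balance 45¢ < price 85¢ → REFUND 45¢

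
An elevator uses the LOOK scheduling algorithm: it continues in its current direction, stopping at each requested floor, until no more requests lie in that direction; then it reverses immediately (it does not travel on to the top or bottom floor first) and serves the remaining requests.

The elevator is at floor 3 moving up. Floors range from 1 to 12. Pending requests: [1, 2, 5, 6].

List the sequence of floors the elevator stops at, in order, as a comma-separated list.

Current: 3, moving UP
Serve above first (ascending): [5, 6]
Then reverse, serve below (descending): [2, 1]

Answer: 5, 6, 2, 1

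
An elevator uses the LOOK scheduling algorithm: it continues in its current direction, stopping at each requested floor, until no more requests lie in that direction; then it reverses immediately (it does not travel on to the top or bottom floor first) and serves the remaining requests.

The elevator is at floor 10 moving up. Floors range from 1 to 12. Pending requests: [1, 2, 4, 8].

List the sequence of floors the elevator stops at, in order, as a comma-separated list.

Answer: 8, 4, 2, 1

Derivation:
Current: 10, moving UP
Serve above first (ascending): []
Then reverse, serve below (descending): [8, 4, 2, 1]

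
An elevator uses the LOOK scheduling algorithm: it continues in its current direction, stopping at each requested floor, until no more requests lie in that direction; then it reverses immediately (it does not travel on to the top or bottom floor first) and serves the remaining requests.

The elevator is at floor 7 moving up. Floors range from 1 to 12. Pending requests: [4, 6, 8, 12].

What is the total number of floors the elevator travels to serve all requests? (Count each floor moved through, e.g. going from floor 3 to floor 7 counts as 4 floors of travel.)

Start at floor 7 moving up, LOOK stop order: [8, 12, 6, 4]
  7 → 8: |8-7| = 1, total = 1
  8 → 12: |12-8| = 4, total = 5
  12 → 6: |6-12| = 6, total = 11
  6 → 4: |4-6| = 2, total = 13

Answer: 13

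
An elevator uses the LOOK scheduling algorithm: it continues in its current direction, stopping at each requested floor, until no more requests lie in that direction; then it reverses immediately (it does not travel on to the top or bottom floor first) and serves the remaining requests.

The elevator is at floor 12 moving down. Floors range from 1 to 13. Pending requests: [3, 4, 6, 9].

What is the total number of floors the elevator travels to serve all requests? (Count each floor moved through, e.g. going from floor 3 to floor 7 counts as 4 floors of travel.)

Answer: 9

Derivation:
Start at floor 12 moving down, LOOK stop order: [9, 6, 4, 3]
  12 → 9: |9-12| = 3, total = 3
  9 → 6: |6-9| = 3, total = 6
  6 → 4: |4-6| = 2, total = 8
  4 → 3: |3-4| = 1, total = 9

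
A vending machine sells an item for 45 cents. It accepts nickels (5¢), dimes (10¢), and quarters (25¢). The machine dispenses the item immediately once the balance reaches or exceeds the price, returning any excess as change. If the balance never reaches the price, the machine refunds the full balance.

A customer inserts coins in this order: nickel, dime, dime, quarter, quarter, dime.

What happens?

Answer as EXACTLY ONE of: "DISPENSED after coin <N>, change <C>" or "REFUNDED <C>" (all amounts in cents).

Price: 45¢
Coin 1 (nickel, 5¢): balance = 5¢
Coin 2 (dime, 10¢): balance = 15¢
Coin 3 (dime, 10¢): balance = 25¢
Coin 4 (quarter, 25¢): balance = 50¢
  → balance >= price → DISPENSE, change = 50 - 45 = 5¢

Answer: DISPENSED after coin 4, change 5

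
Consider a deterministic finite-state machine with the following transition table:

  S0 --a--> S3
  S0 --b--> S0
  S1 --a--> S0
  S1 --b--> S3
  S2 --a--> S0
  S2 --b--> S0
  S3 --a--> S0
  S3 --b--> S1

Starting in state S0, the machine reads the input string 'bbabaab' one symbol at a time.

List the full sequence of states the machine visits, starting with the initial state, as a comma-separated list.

Start: S0
  read 'b': S0 --b--> S0
  read 'b': S0 --b--> S0
  read 'a': S0 --a--> S3
  read 'b': S3 --b--> S1
  read 'a': S1 --a--> S0
  read 'a': S0 --a--> S3
  read 'b': S3 --b--> S1

Answer: S0, S0, S0, S3, S1, S0, S3, S1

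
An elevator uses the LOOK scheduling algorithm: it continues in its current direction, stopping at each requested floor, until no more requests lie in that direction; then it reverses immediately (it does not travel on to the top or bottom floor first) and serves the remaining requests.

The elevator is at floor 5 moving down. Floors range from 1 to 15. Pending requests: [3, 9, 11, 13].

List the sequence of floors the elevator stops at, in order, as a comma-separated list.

Answer: 3, 9, 11, 13

Derivation:
Current: 5, moving DOWN
Serve below first (descending): [3]
Then reverse, serve above (ascending): [9, 11, 13]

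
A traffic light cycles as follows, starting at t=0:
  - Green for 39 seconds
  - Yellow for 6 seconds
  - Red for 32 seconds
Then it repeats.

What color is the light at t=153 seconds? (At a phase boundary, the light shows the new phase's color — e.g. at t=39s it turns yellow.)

Cycle length = 39 + 6 + 32 = 77s
t = 153, phase_t = 153 mod 77 = 76
76 >= 45 → RED

Answer: red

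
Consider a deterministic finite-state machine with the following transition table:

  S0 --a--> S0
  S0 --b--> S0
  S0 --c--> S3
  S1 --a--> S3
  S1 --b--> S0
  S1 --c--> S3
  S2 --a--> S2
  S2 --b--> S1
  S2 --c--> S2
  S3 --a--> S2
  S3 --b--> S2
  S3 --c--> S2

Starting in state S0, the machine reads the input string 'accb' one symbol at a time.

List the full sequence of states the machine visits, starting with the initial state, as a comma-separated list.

Answer: S0, S0, S3, S2, S1

Derivation:
Start: S0
  read 'a': S0 --a--> S0
  read 'c': S0 --c--> S3
  read 'c': S3 --c--> S2
  read 'b': S2 --b--> S1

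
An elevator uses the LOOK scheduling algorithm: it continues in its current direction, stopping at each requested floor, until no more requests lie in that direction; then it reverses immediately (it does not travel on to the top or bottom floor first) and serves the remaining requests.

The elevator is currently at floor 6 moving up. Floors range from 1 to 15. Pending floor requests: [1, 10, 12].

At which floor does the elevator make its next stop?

Answer: 10

Derivation:
Current floor: 6, direction: up
Requests above: [10, 12]
Requests below: [1]
Moving up and requests lie above → nearest above is min([10, 12]) = 10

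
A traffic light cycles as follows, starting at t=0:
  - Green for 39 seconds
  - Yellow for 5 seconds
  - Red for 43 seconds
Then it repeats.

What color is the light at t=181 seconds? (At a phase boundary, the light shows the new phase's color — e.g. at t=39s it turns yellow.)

Answer: green

Derivation:
Cycle length = 39 + 5 + 43 = 87s
t = 181, phase_t = 181 mod 87 = 7
7 < 39 (green end) → GREEN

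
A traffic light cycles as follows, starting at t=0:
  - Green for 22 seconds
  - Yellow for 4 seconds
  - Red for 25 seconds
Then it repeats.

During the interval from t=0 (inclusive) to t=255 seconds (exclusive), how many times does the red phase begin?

Answer: 5

Derivation:
Cycle = 22+4+25 = 51s
red phase starts at t = k*51 + 26 for k=0,1,2,...
Need k*51+26 < 255 → k < 4.490
k ∈ {0, ..., 4} → 5 starts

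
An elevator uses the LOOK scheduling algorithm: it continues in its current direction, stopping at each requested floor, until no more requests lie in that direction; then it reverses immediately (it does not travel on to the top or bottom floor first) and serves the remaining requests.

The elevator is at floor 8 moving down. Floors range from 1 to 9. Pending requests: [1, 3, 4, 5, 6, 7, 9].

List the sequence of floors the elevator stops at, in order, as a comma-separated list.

Current: 8, moving DOWN
Serve below first (descending): [7, 6, 5, 4, 3, 1]
Then reverse, serve above (ascending): [9]

Answer: 7, 6, 5, 4, 3, 1, 9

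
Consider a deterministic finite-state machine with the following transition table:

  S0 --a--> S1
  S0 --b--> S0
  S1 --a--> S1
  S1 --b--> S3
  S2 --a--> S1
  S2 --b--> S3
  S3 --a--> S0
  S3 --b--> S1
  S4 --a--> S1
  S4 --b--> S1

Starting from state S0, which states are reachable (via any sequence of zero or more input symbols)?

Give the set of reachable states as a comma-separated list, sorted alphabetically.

BFS from S0:
  visit S0: S0--a-->S1 (new), S0--b-->S0 (seen)
  visit S1: S1--a-->S1 (seen), S1--b-->S3 (new)
  visit S3: S3--a-->S0 (seen), S3--b-->S1 (seen)

Answer: S0, S1, S3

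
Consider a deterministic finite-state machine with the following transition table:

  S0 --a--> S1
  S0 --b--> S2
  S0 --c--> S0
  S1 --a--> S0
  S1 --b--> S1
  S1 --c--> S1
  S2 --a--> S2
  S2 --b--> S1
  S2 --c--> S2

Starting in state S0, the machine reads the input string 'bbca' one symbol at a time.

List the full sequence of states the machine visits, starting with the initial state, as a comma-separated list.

Start: S0
  read 'b': S0 --b--> S2
  read 'b': S2 --b--> S1
  read 'c': S1 --c--> S1
  read 'a': S1 --a--> S0

Answer: S0, S2, S1, S1, S0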